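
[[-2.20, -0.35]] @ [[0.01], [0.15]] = [[-0.07]]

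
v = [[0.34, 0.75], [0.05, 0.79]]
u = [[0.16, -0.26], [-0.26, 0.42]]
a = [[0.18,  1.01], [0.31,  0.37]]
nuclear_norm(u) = 0.58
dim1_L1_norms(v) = [1.09, 0.84]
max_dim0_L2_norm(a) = 1.08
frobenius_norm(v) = 1.14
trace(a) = 0.55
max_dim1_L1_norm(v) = 1.09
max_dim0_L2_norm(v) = 1.09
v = a + u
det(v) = 0.23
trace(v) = 1.13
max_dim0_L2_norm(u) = 0.49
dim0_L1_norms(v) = [0.39, 1.54]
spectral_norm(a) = 1.11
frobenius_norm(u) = 0.58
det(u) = -0.00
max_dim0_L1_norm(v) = 1.54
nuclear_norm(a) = 1.33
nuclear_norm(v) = 1.33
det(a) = -0.25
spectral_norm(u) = 0.58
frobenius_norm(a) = 1.13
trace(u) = 0.58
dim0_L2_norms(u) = [0.31, 0.49]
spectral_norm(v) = 1.12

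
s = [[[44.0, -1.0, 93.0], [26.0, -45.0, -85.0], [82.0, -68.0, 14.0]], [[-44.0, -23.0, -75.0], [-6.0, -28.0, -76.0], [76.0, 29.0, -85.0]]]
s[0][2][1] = -68.0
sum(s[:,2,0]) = 158.0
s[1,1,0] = -6.0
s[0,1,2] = -85.0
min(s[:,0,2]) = -75.0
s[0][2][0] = 82.0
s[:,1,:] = [[26.0, -45.0, -85.0], [-6.0, -28.0, -76.0]]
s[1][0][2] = -75.0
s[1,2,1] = 29.0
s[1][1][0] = -6.0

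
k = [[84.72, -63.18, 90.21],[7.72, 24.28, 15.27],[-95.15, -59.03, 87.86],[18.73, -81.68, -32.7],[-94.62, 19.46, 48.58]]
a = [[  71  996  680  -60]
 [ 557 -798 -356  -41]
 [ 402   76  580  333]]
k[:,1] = [-63.18, 24.28, -59.03, -81.68, 19.46]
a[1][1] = -798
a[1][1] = -798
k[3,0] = 18.73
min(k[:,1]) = -81.68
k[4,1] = 19.46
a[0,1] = 996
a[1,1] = -798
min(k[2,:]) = -95.15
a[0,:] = [71, 996, 680, -60]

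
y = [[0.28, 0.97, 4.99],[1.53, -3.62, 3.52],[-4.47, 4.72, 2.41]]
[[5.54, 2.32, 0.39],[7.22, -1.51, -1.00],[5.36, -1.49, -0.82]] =y @ [[-1.81, 1.74, 0.69], [-1.33, 1.27, 0.51], [1.47, 0.12, -0.06]]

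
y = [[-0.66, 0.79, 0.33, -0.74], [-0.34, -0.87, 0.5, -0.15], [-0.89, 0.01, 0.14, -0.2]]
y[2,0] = -0.891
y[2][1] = 0.01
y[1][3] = -0.149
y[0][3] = -0.736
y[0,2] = 0.326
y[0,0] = -0.66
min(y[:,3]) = -0.736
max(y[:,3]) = -0.149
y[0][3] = -0.736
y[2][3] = -0.199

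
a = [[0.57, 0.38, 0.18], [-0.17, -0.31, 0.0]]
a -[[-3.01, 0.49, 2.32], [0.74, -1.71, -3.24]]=[[3.58, -0.11, -2.14], [-0.91, 1.4, 3.24]]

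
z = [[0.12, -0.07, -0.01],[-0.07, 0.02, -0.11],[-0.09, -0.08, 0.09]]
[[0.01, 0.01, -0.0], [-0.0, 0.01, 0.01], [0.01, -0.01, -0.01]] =z @ [[0.01,0.02,0.0], [-0.07,-0.04,0.06], [0.02,-0.09,-0.09]]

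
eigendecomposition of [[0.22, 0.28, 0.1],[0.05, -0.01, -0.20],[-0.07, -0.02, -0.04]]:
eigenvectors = [[0.93+0.00j, (-0.65-0.1j), (-0.65+0.1j)],[0.30+0.00j, 0.68+0.00j, 0.68-0.00j],[(-0.22+0j), 0.00-0.34j, 0.00+0.34j]]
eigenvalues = [(0.29+0j), (-0.06+0.09j), (-0.06-0.09j)]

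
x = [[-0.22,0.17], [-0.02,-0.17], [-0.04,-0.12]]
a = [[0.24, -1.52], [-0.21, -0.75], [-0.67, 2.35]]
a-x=[[0.46,-1.69],[-0.19,-0.58],[-0.63,2.47]]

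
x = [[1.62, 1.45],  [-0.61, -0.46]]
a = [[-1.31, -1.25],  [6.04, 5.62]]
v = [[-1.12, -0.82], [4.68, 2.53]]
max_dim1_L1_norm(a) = 11.66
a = v @ x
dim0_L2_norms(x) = [1.73, 1.52]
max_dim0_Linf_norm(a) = 6.04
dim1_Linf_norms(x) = [1.62, 0.61]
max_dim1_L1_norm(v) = 7.21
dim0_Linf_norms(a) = [6.04, 5.62]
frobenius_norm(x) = 2.30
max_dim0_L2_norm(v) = 4.81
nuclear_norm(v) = 5.68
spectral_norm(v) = 5.50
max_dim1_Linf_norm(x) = 1.62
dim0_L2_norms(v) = [4.81, 2.66]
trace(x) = 1.16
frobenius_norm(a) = 8.45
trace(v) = 1.41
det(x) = 0.14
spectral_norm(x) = 2.30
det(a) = 0.19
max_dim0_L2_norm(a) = 6.18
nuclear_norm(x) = 2.36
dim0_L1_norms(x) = [2.23, 1.91]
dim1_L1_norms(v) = [1.94, 7.21]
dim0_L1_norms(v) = [5.8, 3.35]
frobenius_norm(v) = 5.50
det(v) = 1.00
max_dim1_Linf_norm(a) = 6.04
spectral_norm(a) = 8.45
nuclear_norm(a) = 8.47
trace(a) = 4.31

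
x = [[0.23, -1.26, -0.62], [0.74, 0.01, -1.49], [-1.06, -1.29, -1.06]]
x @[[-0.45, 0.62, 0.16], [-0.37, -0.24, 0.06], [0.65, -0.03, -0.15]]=[[-0.04,0.46,0.05], [-1.31,0.50,0.34], [0.27,-0.32,-0.09]]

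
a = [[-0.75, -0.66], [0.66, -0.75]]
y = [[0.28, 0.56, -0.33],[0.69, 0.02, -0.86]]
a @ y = [[-0.67, -0.43, 0.82], [-0.33, 0.35, 0.43]]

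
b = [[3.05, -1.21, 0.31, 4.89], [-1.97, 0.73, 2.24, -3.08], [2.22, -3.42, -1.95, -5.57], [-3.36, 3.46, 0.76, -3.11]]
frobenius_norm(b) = 11.78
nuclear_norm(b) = 19.06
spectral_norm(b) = 9.09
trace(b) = -1.28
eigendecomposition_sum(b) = [[0.73+0.46j, (-0.32-0.88j), (-0.31-0.22j), (1.37-0.38j)], [-1.51-0.78j, 0.79+1.67j, (0.66+0.37j), -2.63+0.98j], [1.06-2.33j, (-2.45+1.3j), (-0.51+1.01j), -1.66-3.87j], [(-1.39+0.47j), (1.51+0.52j), 0.63-0.18j, (-0.98+2.22j)]] + [[(0.73-0.46j), (-0.32+0.88j), -0.31+0.22j, 1.37+0.38j], [(-1.51+0.78j), 0.79-1.67j, 0.66-0.37j, -2.63-0.98j], [1.06+2.33j, (-2.45-1.3j), -0.51-1.01j, -1.66+3.87j], [-1.39-0.47j, (1.51-0.52j), (0.63+0.18j), -0.98-2.22j]] + [[0.33-0.00j, -0.67+0.00j, 0.55-0.00j, 1.31-0.00j], [0.44-0.00j, (-0.9+0j), (0.74-0j), 1.77-0.00j], [-0.70+0.00j, 1.42-0.00j, (-1.17+0j), (-2.79+0j)], [(-0.23+0j), (0.47-0j), (-0.39+0j), -0.92+0.00j]] + [[1.27-0.00j, 0.10+0.00j, 0.38-0.00j, 0.84-0.00j], [0.61-0.00j, (0.05+0j), (0.19-0j), (0.41-0j)], [0.81-0.00j, 0.07+0.00j, (0.24-0j), (0.53-0j)], [-0.34+0.00j, (-0.03-0j), (-0.1+0j), -0.23+0.00j]]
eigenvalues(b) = [(0.02+5.36j), (0.02-5.36j), (-2.66+0j), (1.33+0j)]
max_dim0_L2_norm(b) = 8.61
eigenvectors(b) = [[-0.03+0.24j, -0.03-0.24j, 0.36+0.00j, -0.76+0.00j], [0.02-0.48j, 0.02+0.48j, (0.48+0j), (-0.37+0j)], [(0.73+0j), (0.73-0j), (-0.76+0j), -0.49+0.00j], [(-0.29-0.31j), (-0.29+0.31j), -0.25+0.00j, (0.21+0j)]]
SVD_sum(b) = [[2.39, -1.06, -0.27, 5.19], [-1.56, 0.69, 0.18, -3.38], [-1.37, 0.61, 0.16, -2.98], [-1.98, 0.88, 0.22, -4.3]] + [[0.21, -0.25, -0.13, -0.15], [-0.57, 0.69, 0.35, 0.42], [3.44, -4.18, -2.11, -2.55], [-1.68, 2.04, 1.03, 1.25]] + [[0.07, -0.24, 0.63, -0.05], [0.18, -0.64, 1.72, -0.12], [-0.00, 0.01, -0.03, 0.00], [-0.06, 0.21, -0.57, 0.04]] + [[0.38, 0.34, 0.08, -0.1],[-0.02, -0.01, -0.0, 0.0],[0.15, 0.14, 0.03, -0.04],[0.37, 0.32, 0.08, -0.1]]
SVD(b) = [[-0.64, -0.05, 0.33, 0.69],[0.42, 0.15, 0.9, -0.03],[0.37, -0.89, -0.02, 0.28],[0.53, 0.43, -0.3, 0.66]] @ diag([9.094009592173261, 7.150910286308624, 2.059295721383985, 0.760573958610168]) @ [[-0.41, 0.18, 0.05, -0.89], [-0.54, 0.66, 0.33, 0.4], [0.1, -0.35, 0.93, -0.07], [0.73, 0.64, 0.15, -0.2]]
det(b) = -101.85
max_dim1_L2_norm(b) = 7.17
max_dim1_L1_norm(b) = 13.16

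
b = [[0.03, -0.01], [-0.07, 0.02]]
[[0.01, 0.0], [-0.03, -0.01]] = b @ [[0.52, 0.29], [0.29, 0.58]]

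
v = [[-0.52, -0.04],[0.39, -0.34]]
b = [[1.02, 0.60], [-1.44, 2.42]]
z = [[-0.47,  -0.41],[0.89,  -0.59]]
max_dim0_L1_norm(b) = 3.02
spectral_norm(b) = 2.82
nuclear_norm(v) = 0.96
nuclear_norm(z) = 1.68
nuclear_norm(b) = 4.00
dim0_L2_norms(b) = [1.76, 2.49]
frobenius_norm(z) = 1.24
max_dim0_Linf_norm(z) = 0.89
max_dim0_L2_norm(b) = 2.49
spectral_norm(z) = 1.09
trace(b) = 3.44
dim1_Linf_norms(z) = [0.47, 0.89]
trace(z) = -1.06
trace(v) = -0.86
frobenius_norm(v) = 0.73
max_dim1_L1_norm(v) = 0.73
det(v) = 0.19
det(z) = 0.64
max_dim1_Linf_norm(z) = 0.89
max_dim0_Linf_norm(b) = 2.42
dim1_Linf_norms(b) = [1.02, 2.42]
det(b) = 3.33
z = v @ b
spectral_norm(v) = 0.68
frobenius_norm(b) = 3.05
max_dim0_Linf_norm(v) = 0.52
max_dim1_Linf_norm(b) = 2.42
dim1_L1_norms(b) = [1.62, 3.86]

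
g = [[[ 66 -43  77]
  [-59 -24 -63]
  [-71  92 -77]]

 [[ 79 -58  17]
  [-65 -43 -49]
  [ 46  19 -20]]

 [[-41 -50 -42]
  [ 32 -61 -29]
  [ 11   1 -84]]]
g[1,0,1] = -58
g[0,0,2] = 77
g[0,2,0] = -71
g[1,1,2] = -49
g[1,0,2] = 17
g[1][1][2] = -49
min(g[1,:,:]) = -65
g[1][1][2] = -49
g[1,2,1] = 19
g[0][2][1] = 92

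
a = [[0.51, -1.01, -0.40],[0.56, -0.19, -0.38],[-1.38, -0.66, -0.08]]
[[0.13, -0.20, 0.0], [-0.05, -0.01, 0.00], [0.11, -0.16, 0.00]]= a @ [[0.01, 0.01, 0.0], [-0.22, 0.23, 0.0], [0.25, -0.08, 0.00]]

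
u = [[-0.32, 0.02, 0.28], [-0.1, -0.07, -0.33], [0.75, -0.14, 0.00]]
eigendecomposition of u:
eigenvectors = [[0.28, -0.60, 0.17],[-0.60, 0.3, 0.98],[0.75, 0.74, 0.06]]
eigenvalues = [0.39, -0.67, -0.11]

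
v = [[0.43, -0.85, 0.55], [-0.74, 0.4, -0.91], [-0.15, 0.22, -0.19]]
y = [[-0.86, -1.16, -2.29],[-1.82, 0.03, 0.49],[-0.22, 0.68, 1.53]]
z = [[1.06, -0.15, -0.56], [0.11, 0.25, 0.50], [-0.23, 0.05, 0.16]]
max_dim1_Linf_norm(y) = 2.29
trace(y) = 0.70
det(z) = 0.00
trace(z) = 1.47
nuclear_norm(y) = 5.12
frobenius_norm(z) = 1.37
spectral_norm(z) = 1.25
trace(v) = 0.64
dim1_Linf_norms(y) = [2.29, 1.82, 1.53]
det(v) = 0.00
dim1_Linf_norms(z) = [1.06, 0.5, 0.23]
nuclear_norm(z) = 1.79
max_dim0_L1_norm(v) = 1.65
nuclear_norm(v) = 2.08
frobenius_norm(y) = 3.71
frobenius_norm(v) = 1.69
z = v @ y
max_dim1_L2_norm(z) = 1.21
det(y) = -0.04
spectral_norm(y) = 3.13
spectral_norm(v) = 1.63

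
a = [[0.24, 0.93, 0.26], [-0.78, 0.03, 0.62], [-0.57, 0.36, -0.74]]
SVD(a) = [[0.32, 0.46, -0.83], [-0.23, 0.89, 0.40], [0.92, 0.06, 0.39]] @ diag([1.0024364478496688, 0.9972284745623494, 0.9932555247994288]) @ [[-0.27, 0.62, -0.74], [-0.62, 0.48, 0.63], [-0.74, -0.62, -0.25]]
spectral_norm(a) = 1.00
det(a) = -0.99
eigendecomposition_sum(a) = [[0.13+0.47j, (0.44-0.09j), (0.19-0.12j)], [(-0.42+0.15j), 0.11+0.39j, (0.12+0.17j)], [(-0.22-0j), (-0.01+0.2j), 0.03+0.10j]] + [[(0.13-0.47j), (0.44+0.09j), (0.19+0.12j)], [(-0.42-0.15j), 0.11-0.39j, (0.12-0.17j)], [(-0.22+0j), -0.01-0.20j, (0.03-0.1j)]] + [[-0.02-0.00j,(0.06-0j),-0.12+0.00j], [(0.06+0j),-0.19+0.00j,0.39-0.00j], [(-0.12-0j),(0.39-0j),-0.80+0.00j]]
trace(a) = -0.47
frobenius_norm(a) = 1.73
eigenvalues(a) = [(0.27+0.96j), (0.27-0.96j), (-1+0j)]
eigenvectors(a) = [[-0.70+0.00j, (-0.7-0j), 0.14+0.00j], [(-0.04-0.64j), -0.04+0.64j, -0.43+0.00j], [0.09-0.31j, 0.09+0.31j, (0.89+0j)]]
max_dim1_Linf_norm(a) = 0.93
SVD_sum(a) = [[-0.09,0.20,-0.24], [0.06,-0.14,0.17], [-0.25,0.57,-0.68]] + [[-0.28, 0.22, 0.29], [-0.54, 0.42, 0.56], [-0.04, 0.03, 0.04]] + [[0.61, 0.51, 0.21], [-0.3, -0.25, -0.10], [-0.28, -0.24, -0.10]]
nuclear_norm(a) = 2.99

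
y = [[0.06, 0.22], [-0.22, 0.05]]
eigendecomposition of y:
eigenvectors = [[0.71+0.00j, (0.71-0j)], [(-0.02+0.71j), (-0.02-0.71j)]]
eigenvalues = [(0.06+0.22j), (0.06-0.22j)]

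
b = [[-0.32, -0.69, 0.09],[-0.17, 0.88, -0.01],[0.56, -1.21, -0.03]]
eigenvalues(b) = [1.0, -0.48, 0.01]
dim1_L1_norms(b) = [1.1, 1.06, 1.8]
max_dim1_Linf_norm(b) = 1.21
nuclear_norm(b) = 2.25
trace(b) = 0.53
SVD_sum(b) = [[0.14, -0.57, 0.0], [-0.22, 0.87, -0.01], [0.32, -1.27, 0.01]] + [[-0.46,-0.12,0.08], [0.05,0.01,-0.01], [0.24,0.06,-0.04]] + [[0.00, 0.00, 0.0], [0.00, 0.00, 0.01], [0.0, 0.00, 0.0]]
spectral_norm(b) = 1.69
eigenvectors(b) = [[-0.33, 0.73, 0.17], [0.52, 0.09, 0.05], [-0.79, -0.67, 0.98]]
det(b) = -0.01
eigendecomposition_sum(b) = [[0.08,-0.56,0.01], [-0.12,0.89,-0.02], [0.19,-1.35,0.03]] + [[-0.4, -0.13, 0.08], [-0.05, -0.02, 0.01], [0.37, 0.12, -0.07]] + [[0.0, 0.0, 0.00], [0.0, 0.0, 0.00], [0.01, 0.02, 0.01]]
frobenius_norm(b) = 1.78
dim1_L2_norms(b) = [0.77, 0.9, 1.33]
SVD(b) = [[0.35, 0.88, 0.31],[-0.53, -0.09, 0.84],[0.77, -0.46, 0.44]] @ diag([1.6931145605595601, 0.5494720948975206, 0.006595585655301542]) @ [[0.24, -0.97, 0.01], [-0.96, -0.24, 0.17], [0.16, 0.05, 0.99]]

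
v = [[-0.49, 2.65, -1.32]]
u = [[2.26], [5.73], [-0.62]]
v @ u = [[14.9]]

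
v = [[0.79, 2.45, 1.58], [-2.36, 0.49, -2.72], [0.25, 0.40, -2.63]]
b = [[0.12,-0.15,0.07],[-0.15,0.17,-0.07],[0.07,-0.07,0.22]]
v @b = [[-0.16, 0.19, 0.23], [-0.55, 0.63, -0.80], [-0.21, 0.21, -0.59]]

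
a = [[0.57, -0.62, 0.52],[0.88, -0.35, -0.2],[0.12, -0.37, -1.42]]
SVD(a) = [[-0.18, -0.74, 0.65], [0.26, -0.68, -0.69], [0.95, 0.04, 0.31]] @ diag([1.54759363868907, 1.2535187835359851, 0.34343061717264933]) @ [[0.15, -0.21, -0.96],[-0.8, 0.54, -0.25],[-0.57, -0.81, 0.09]]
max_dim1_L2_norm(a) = 1.47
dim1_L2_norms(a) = [0.99, 0.97, 1.47]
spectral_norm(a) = 1.55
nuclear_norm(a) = 3.14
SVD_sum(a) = [[-0.04, 0.06, 0.27], [0.06, -0.09, -0.39], [0.23, -0.31, -1.42]] + [[0.74,-0.5,0.23], [0.68,-0.46,0.21], [-0.05,0.03,-0.01]] + [[-0.13, -0.18, 0.02], [0.14, 0.19, -0.02], [-0.06, -0.09, 0.01]]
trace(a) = -1.20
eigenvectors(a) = [[(-0.41-0.54j), (-0.41+0.54j), -0.15+0.00j], [(-0.72+0j), (-0.72-0j), 0.27+0.00j], [(0.1-0.08j), (0.1+0.08j), (0.95+0j)]]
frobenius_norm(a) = 2.02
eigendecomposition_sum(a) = [[0.30+0.25j, (-0.34+0.1j), (0.15+0.01j)], [(0.41-0.1j), (-0.13+0.35j), 0.10-0.12j], [-0.05+0.06j, (-0.02-0.07j), (-0+0.03j)]] + [[0.30-0.25j,  (-0.34-0.1j),  0.15-0.01j],  [0.41+0.10j,  (-0.13-0.35j),  (0.1+0.12j)],  [(-0.05-0.06j),  -0.02+0.07j,  -0.00-0.03j]] + [[(-0.03-0j), (0.05+0j), 0.23-0.00j],[0.06+0.00j, (-0.09-0j), -0.41+0.00j],[(0.22+0j), (-0.33-0j), (-1.42+0j)]]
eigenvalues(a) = [(0.17+0.63j), (0.17-0.63j), (-1.55+0j)]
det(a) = -0.67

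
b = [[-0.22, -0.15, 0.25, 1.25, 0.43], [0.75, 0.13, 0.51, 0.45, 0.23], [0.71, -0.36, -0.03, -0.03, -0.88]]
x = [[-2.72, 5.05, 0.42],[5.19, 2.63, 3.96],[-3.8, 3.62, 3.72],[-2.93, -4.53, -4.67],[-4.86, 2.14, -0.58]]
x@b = [[4.68, 0.91, 1.88, -1.14, -0.38],[3.64, -1.86, 2.52, 7.55, -0.65],[6.19, -0.30, 0.78, -3.23, -4.08],[-6.07, 1.53, -2.90, -5.56, 1.81],[2.26, 1.22, -0.11, -5.09, -1.09]]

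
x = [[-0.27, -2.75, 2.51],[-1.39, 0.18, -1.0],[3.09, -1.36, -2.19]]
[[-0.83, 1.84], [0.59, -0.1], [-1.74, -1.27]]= x @ [[-0.39, -0.25],[0.36, -0.28],[0.02, 0.4]]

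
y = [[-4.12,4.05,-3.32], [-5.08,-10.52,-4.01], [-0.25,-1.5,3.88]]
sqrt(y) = [[4.17, 3.85, 1.42], [-5.38, -2.91, -3.03], [-0.57, -0.57, 1.72]]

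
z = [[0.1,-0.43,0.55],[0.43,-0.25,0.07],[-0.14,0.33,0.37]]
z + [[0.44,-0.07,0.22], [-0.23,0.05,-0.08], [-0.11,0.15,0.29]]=[[0.54, -0.5, 0.77], [0.20, -0.2, -0.01], [-0.25, 0.48, 0.66]]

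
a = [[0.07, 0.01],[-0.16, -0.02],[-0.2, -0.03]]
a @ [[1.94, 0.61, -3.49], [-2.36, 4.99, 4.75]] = [[0.11, 0.09, -0.20], [-0.26, -0.2, 0.46], [-0.32, -0.27, 0.56]]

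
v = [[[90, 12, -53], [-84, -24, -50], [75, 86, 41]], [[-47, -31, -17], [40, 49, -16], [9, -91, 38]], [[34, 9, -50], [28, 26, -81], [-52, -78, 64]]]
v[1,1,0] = 40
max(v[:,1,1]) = 49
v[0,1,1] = -24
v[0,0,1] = 12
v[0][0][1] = 12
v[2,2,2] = 64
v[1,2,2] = 38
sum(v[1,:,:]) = -66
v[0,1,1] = -24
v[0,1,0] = -84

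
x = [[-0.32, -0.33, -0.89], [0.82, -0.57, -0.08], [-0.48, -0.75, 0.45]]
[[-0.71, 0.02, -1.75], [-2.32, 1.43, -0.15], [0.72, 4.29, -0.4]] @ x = [[1.08, 1.54, -0.16], [1.99, 0.06, 1.88], [3.48, -2.38, -1.16]]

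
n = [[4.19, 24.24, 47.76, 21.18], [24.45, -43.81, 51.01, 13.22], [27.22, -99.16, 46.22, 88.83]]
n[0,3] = 21.18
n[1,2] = 51.01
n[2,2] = 46.22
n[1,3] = 13.22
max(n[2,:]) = 88.83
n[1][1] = -43.81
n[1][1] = -43.81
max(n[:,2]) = 51.01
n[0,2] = 47.76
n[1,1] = -43.81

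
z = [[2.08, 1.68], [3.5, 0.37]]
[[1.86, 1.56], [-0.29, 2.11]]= z@[[-0.23, 0.58],[1.39, 0.21]]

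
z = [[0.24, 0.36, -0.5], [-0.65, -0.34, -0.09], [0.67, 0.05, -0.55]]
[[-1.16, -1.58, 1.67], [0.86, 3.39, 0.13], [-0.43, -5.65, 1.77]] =z @[[-0.07, -7.06, 0.07], [-2.52, 3.01, 0.30], [0.47, 1.94, -3.10]]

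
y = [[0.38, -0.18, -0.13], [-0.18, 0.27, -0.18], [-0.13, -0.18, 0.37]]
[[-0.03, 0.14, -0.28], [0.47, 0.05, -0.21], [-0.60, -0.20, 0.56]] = y @ [[-0.35, -0.08, -0.59], [0.51, -0.38, -0.46], [-1.49, -0.76, 1.07]]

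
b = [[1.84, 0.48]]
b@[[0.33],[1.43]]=[[1.29]]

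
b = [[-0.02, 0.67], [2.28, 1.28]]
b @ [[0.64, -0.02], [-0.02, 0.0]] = [[-0.03, 0.0], [1.43, -0.05]]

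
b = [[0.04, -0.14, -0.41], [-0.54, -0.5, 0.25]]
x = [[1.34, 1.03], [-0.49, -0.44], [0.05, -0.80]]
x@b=[[-0.5, -0.7, -0.29], [0.22, 0.29, 0.09], [0.43, 0.39, -0.22]]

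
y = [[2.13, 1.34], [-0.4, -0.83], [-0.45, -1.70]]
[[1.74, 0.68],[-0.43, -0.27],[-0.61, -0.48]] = y@[[0.71, 0.17], [0.17, 0.24]]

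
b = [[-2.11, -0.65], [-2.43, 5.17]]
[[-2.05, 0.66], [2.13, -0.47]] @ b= [[2.72,4.74],[-3.35,-3.81]]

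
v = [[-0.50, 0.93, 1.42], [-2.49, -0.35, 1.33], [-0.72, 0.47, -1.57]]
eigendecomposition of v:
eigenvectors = [[0.08-0.57j, (0.08+0.57j), (-0.14+0j)],[0.78+0.00j, (0.78-0j), (-0.75+0j)],[0.23-0.00j, 0.23+0.00j, (0.64+0j)]]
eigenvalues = [(-0.23+1.81j), (-0.23-1.81j), (-1.96+0j)]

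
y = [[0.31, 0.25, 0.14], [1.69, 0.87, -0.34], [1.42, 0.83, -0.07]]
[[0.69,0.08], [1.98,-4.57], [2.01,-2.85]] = y @ [[2.11, -4.44], [-1.01, 4.38], [2.07, 2.57]]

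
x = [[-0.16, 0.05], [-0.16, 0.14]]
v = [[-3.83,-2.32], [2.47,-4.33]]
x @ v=[[0.74,0.15], [0.96,-0.24]]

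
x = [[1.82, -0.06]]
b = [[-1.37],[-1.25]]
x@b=[[-2.42]]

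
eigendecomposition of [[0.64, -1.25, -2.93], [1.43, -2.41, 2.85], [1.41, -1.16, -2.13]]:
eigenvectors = [[0.66+0.00j, -0.05-0.56j, (-0.05+0.56j)], [(0.75+0j), -0.71+0.00j, (-0.71-0j)], [(0.04+0j), -0.22-0.36j, (-0.22+0.36j)]]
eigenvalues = [(-1+0j), (-1.45+2.54j), (-1.45-2.54j)]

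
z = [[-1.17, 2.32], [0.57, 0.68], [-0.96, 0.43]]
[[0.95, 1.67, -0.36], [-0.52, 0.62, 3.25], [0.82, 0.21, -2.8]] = z@[[-0.87,0.14,3.68],  [-0.03,0.79,1.70]]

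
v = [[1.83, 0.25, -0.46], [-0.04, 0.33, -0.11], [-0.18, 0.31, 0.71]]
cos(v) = [[-0.26, -0.16, 0.42], [0.03, 0.97, 0.05], [0.17, -0.14, 0.76]]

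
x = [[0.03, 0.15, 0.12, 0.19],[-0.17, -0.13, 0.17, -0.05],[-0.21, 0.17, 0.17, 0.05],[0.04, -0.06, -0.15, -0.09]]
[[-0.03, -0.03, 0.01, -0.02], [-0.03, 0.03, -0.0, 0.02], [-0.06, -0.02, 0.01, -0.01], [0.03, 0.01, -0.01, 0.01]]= x @ [[0.12, 0.02, -0.02, 0.01],[-0.07, -0.11, 0.04, -0.07],[-0.13, 0.05, 0.01, 0.04],[-0.05, -0.12, 0.04, -0.08]]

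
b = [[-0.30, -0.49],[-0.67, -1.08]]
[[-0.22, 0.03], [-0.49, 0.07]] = b @ [[-0.11, 0.02], [0.52, -0.08]]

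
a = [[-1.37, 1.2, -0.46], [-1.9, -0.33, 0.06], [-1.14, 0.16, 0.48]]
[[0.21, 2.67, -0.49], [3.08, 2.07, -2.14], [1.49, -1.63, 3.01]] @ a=[[-4.80, -0.71, -0.17],[-5.71, 2.67, -2.32],[-2.38, 2.81, 0.66]]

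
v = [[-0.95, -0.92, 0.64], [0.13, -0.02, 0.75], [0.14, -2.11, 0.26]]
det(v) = -1.74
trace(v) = -0.71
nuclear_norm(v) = 4.13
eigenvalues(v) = [(-1.02+0j), (0.16+1.29j), (0.16-1.29j)]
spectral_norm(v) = 2.38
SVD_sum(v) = [[-0.17, -1.13, 0.3], [-0.03, -0.18, 0.05], [-0.29, -1.98, 0.52]] + [[-0.64, 0.23, 0.51], [-0.26, 0.09, 0.21], [0.39, -0.14, -0.31]] + [[-0.15, -0.02, -0.17], [0.42, 0.07, 0.49], [0.04, 0.01, 0.05]]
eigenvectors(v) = [[0.99+0.00j,-0.37+0.03j,(-0.37-0.03j)], [-0.02+0.00j,(-0.06+0.49j),-0.06-0.49j], [(-0.14+0j),(-0.79+0j),-0.79-0.00j]]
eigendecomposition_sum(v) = [[(-0.96-0j), 0.06-0.00j, 0.44-0.00j], [(0.02+0j), (-0+0j), (-0.01+0j)], [0.14+0.00j, (-0.01+0j), (-0.06+0j)]] + [[0.00+0.04j, (-0.49+0.1j), (0.1+0.27j)], [(0.05+0.01j), -0.01+0.66j, (0.38-0.05j)], [0.09j, (-1.05+0.12j), 0.16+0.60j]] + [[0.00-0.04j, -0.49-0.10j, (0.1-0.27j)], [(0.05-0.01j), (-0.01-0.66j), 0.38+0.05j], [-0.09j, -1.05-0.12j, 0.16-0.60j]]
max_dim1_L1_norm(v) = 2.51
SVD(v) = [[-0.49, 0.81, 0.33],  [-0.08, 0.33, -0.94],  [-0.87, -0.49, -0.10]] @ diag([2.384746576393654, 1.0554254554604243, 0.6904063110552344]) @ [[0.14, 0.96, -0.25],  [-0.75, 0.27, 0.60],  [-0.65, -0.10, -0.76]]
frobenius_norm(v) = 2.70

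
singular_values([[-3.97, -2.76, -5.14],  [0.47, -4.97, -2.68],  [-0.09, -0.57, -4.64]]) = [9.09, 3.81, 2.55]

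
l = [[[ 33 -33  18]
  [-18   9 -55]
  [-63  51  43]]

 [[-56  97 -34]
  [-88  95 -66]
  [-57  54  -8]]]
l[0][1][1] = 9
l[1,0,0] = -56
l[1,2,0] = -57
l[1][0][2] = -34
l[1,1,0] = -88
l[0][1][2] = -55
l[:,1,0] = [-18, -88]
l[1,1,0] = -88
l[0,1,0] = -18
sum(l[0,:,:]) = -15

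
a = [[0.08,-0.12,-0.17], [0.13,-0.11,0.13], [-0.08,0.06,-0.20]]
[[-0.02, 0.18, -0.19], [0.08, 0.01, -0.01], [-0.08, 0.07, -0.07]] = a @ [[0.44, 0.01, -0.38], [0.10, -0.70, 0.43], [0.25, -0.54, 0.65]]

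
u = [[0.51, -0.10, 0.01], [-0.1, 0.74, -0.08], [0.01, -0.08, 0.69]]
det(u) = 0.25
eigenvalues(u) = [0.47, 0.82, 0.65]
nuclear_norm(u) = 1.94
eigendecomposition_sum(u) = [[0.40, 0.16, 0.04], [0.16, 0.06, 0.02], [0.04, 0.02, 0.00]] + [[0.06,  -0.19,  0.12], [-0.19,  0.55,  -0.34], [0.12,  -0.34,  0.21]] + [[0.05,-0.08,-0.15], [-0.08,0.13,0.25], [-0.15,0.25,0.47]]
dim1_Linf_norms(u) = [0.51, 0.74, 0.69]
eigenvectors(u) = [[0.92, 0.28, -0.26], [0.37, -0.82, 0.44], [0.09, 0.51, 0.86]]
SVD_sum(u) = [[0.06, -0.19, 0.12], [-0.19, 0.55, -0.34], [0.12, -0.34, 0.21]] + [[0.05, -0.08, -0.15], [-0.08, 0.13, 0.25], [-0.15, 0.25, 0.47]] + [[0.4,0.16,0.04], [0.16,0.06,0.02], [0.04,0.02,0.0]]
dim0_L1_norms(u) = [0.62, 0.92, 0.78]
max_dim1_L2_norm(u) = 0.75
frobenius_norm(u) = 1.15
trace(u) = 1.94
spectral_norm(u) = 0.82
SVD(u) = [[0.28,-0.26,-0.92],  [-0.82,0.44,-0.37],  [0.51,0.86,-0.09]] @ diag([0.8237402245987316, 0.6454055982064384, 0.4708541771948294]) @ [[0.28,  -0.82,  0.51], [-0.26,  0.44,  0.86], [-0.92,  -0.37,  -0.09]]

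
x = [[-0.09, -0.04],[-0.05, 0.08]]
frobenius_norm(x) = 0.14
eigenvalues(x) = [-0.1, 0.09]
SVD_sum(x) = [[-0.08,0.01],[-0.06,0.01]] + [[-0.01, -0.05], [0.01, 0.07]]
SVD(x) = [[-0.8, -0.59],[-0.59, 0.8]] @ diag([0.1032479881202222, 0.08910585249649124]) @ [[0.99, -0.15], [0.15, 0.99]]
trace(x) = -0.01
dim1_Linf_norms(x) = [0.09, 0.08]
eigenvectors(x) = [[-0.96, 0.22],[-0.27, -0.98]]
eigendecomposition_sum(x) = [[-0.10, -0.02],[-0.03, -0.01]] + [[0.01, -0.02], [-0.02, 0.09]]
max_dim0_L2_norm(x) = 0.1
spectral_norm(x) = 0.10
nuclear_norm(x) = 0.19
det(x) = -0.01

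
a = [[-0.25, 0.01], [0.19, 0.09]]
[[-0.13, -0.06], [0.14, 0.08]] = a @[[0.53,0.24], [0.43,0.36]]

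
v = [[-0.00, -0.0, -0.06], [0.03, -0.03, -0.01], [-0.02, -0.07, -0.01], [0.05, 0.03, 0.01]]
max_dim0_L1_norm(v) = 0.13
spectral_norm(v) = 0.09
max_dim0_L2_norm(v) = 0.08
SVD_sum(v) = [[-0.01,  -0.02,  -0.01], [-0.01,  -0.01,  -0.0], [-0.03,  -0.06,  -0.02], [0.02,  0.04,  0.02]] + [[0.02, 0.01, -0.05], [0.01, 0.00, -0.02], [-0.0, -0.0, 0.01], [0.01, 0.00, -0.01]] + [[-0.01, 0.01, -0.0], [0.03, -0.02, 0.01], [0.01, -0.01, 0.0], [0.02, -0.01, 0.01]]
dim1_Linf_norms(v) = [0.06, 0.03, 0.07, 0.05]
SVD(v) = [[-0.20,-0.92,0.31], [-0.18,-0.28,-0.71], [-0.79,0.13,-0.31], [0.55,-0.24,-0.55]] @ diag([0.09024564504527031, 0.05951826035943634, 0.052089348567144075]) @ [[0.42, 0.86, 0.30], [-0.38, -0.13, 0.91], [-0.82, 0.5, -0.27]]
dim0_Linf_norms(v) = [0.05, 0.07, 0.06]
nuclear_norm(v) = 0.20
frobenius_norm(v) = 0.12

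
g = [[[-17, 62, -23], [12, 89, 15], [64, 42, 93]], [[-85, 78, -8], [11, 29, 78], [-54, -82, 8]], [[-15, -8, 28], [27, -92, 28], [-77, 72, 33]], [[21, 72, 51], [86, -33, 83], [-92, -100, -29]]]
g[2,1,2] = 28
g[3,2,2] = -29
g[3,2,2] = -29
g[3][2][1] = -100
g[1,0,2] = -8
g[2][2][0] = -77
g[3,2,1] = -100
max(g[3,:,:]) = 86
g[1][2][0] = -54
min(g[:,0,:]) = -85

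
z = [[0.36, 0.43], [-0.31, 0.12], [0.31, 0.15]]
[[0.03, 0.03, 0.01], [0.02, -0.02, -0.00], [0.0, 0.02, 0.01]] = z@[[-0.03, 0.06, 0.02], [0.09, 0.02, 0.01]]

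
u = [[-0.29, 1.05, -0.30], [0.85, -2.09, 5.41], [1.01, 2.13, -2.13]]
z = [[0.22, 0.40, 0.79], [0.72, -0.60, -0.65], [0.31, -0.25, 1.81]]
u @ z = [[0.60,  -0.67,  -1.45], [0.36,  0.24,  11.82], [1.10,  -0.34,  -4.44]]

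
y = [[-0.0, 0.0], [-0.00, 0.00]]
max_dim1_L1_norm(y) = 0.0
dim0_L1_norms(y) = [0.0, 0.0]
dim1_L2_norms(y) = [0.0, 0.0]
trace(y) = 0.00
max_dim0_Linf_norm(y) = 0.0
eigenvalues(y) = [-0.0, 0.0]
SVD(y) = [[1.00, 0.0], [0.0, 1.0]] @ diag([-0.0, 0.0]) @ [[1.00, 0.00], [0.0, 1.00]]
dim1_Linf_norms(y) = [0.0, 0.0]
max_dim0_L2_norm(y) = 0.0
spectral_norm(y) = 0.00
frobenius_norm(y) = 0.00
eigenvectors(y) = [[1.00, 0.00], [0.00, 1.00]]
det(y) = 0.00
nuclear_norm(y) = 0.00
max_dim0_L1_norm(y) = 0.0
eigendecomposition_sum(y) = [[-0.0, -0.0],[-0.00, -0.00]] + [[0.0, 0.0], [0.0, 0.0]]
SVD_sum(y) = [[-0.0,-0.00], [-0.0,-0.0]] + [[0.00, 0.00], [0.00, 0.00]]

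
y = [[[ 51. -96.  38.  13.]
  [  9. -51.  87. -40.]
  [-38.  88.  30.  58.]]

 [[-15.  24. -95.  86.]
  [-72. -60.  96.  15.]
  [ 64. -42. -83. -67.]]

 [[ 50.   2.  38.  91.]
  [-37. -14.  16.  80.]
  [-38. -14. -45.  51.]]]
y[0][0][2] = 38.0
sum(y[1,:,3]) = 34.0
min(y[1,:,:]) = -95.0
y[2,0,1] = 2.0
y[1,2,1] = -42.0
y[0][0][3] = 13.0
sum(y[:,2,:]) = -36.0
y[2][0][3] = 91.0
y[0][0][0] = 51.0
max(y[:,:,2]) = 96.0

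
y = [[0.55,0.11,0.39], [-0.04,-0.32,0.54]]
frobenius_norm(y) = 0.93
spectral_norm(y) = 0.77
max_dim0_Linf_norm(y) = 0.55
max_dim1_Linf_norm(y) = 0.55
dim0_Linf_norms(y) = [0.55, 0.32, 0.54]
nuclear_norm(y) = 1.29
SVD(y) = [[-0.78, -0.62], [-0.62, 0.78]] @ diag([0.7672127688683316, 0.5231487047536177]) @ [[-0.53,0.15,-0.84], [-0.71,-0.61,0.34]]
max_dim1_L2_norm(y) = 0.68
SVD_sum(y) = [[0.32, -0.09, 0.5], [0.25, -0.07, 0.40]] + [[0.23, 0.2, -0.11],  [-0.29, -0.25, 0.14]]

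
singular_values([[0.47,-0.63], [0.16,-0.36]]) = [0.88, 0.08]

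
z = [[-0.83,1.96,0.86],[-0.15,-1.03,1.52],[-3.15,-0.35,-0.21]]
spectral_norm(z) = 3.27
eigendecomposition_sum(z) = [[-0.07+0.84j, 0.53+0.42j, 0.62-0.22j], [(-0.53+0.48j), 0.09+0.56j, (0.51+0.21j)], [(-1.15-0.35j), (-0.74+0.61j), (0.13+0.93j)]] + [[-0.07-0.84j, 0.53-0.42j, (0.62+0.22j)], [(-0.53-0.48j), 0.09-0.56j, (0.51-0.21j)], [-1.15+0.35j, (-0.74-0.61j), (0.13-0.93j)]] + [[(-0.68-0j), (0.91+0j), -0.37+0.00j], [(0.9+0j), (-1.21-0j), (0.49-0j)], [-0.85-0.00j, (1.14+0j), (-0.47+0j)]]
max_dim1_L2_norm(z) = 3.18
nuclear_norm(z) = 7.26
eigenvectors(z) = [[(-0.11-0.5j), (-0.11+0.5j), (0.48+0j)], [0.22-0.38j, (0.22+0.38j), (-0.64+0j)], [(0.74+0j), (0.74-0j), (0.6+0j)]]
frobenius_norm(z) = 4.33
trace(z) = -2.07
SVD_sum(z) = [[-0.99, 0.07, 0.04],[-0.14, 0.01, 0.01],[-3.1, 0.21, 0.12]] + [[0.14, 1.95, 0.18], [-0.06, -0.89, -0.08], [-0.04, -0.58, -0.05]] + [[0.02, -0.06, 0.65], [0.05, -0.15, 1.6], [-0.01, 0.03, -0.28]]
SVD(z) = [[-0.30, -0.88, 0.37], [-0.04, 0.40, 0.92], [-0.95, 0.26, -0.16]] @ diag([3.266415227911334, 2.23974999226275, 1.7512999546131314]) @ [[1.0, -0.07, -0.04], [-0.07, -0.99, -0.09], [0.03, -0.09, 1.0]]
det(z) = -12.81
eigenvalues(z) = [(0.14+2.33j), (0.14-2.33j), (-2.35+0j)]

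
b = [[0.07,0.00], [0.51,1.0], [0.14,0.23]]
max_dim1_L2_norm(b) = 1.12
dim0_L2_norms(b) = [0.53, 1.03]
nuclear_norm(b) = 1.22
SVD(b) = [[-0.03, 0.95], [-0.97, -0.10], [-0.23, 0.29]] @ diag([1.1546617856863275, 0.06523925716668888]) @ [[-0.46,-0.89], [0.89,-0.46]]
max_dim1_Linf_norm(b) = 1.0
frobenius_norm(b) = 1.16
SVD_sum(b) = [[0.01, 0.03], [0.52, 1.0], [0.12, 0.24]] + [[0.06,-0.03], [-0.01,0.0], [0.02,-0.01]]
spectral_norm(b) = 1.15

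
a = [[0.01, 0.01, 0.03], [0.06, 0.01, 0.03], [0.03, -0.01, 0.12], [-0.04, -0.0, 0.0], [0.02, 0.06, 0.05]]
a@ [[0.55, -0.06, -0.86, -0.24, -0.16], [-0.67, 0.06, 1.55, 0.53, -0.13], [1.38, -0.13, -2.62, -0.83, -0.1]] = [[0.04, -0.0, -0.07, -0.02, -0.01],[0.07, -0.01, -0.11, -0.03, -0.01],[0.19, -0.02, -0.36, -0.11, -0.02],[-0.02, 0.0, 0.03, 0.01, 0.01],[0.04, -0.0, -0.06, -0.01, -0.02]]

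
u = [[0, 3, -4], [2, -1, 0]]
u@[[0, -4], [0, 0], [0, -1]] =[[0, 4], [0, -8]]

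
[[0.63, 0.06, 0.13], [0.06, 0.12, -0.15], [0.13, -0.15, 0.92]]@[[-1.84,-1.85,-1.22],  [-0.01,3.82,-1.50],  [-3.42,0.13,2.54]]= [[-1.6, -0.92, -0.53], [0.40, 0.33, -0.63], [-3.38, -0.69, 2.40]]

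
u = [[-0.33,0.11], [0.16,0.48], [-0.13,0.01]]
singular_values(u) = [0.51, 0.37]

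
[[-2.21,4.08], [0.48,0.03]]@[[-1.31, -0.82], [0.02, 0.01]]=[[2.98, 1.85], [-0.63, -0.39]]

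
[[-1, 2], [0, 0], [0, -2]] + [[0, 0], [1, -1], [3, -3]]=[[-1, 2], [1, -1], [3, -5]]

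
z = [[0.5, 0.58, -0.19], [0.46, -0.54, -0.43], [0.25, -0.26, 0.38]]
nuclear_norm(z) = 2.13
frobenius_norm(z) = 1.26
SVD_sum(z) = [[-0.1,0.21,0.07], [0.32,-0.68,-0.22], [0.09,-0.19,-0.06]] + [[0.54, 0.37, -0.36], [0.19, 0.13, -0.13], [-0.09, -0.07, 0.06]] + [[0.06, -0.00, 0.09], [-0.05, 0.0, -0.08], [0.26, -0.01, 0.38]]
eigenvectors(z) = [[(0.35+0j), -0.81+0.00j, -0.81-0.00j], [-0.90+0.00j, (-0.23-0.12j), (-0.23+0.12j)], [-0.26+0.00j, -0.31+0.42j, (-0.31-0.42j)]]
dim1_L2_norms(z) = [0.79, 0.83, 0.52]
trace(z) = 0.34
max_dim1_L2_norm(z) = 0.83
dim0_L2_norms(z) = [0.72, 0.83, 0.6]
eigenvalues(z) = [(-0.84+0j), (0.59+0.18j), (0.59-0.18j)]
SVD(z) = [[-0.29, 0.93, -0.24], [0.92, 0.34, 0.19], [0.26, -0.16, -0.95]] @ diag([0.845144216267754, 0.7995528384981703, 0.4811928014410461]) @ [[0.41, -0.87, -0.29], [0.72, 0.50, -0.48], [-0.56, 0.01, -0.83]]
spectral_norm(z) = 0.85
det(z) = -0.33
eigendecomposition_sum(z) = [[-0.11+0.00j, 0.27-0.00j, (0.08-0j)],  [(0.27-0j), (-0.68+0j), (-0.2+0j)],  [0.08-0.00j, (-0.2+0j), -0.06+0.00j]] + [[0.30-0.06j, (0.16-0.18j), (-0.13+0.53j)], [0.10+0.03j, (0.07-0.03j), -0.12+0.13j], [(0.09-0.18j), -0.03-0.15j, (0.22+0.27j)]] + [[(0.3+0.06j), (0.16+0.18j), -0.13-0.53j], [0.10-0.03j, (0.07+0.03j), -0.12-0.13j], [0.09+0.18j, -0.03+0.15j, 0.22-0.27j]]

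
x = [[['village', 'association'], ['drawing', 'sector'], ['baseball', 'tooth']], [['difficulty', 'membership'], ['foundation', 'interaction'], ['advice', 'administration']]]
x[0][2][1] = 'tooth'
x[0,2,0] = 'baseball'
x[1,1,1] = 'interaction'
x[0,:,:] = [['village', 'association'], ['drawing', 'sector'], ['baseball', 'tooth']]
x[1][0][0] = 'difficulty'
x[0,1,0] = 'drawing'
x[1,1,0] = 'foundation'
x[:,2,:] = [['baseball', 'tooth'], ['advice', 'administration']]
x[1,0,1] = 'membership'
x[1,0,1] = 'membership'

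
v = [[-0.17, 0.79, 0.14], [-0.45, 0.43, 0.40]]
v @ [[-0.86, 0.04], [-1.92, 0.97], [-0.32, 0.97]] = [[-1.42, 0.90],[-0.57, 0.79]]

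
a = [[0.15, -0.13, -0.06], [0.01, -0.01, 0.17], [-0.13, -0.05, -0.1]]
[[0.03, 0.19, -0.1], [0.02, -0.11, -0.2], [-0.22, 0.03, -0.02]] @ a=[[0.02, -0.0, 0.04],[0.03, 0.01, 0.0],[-0.03, 0.03, 0.02]]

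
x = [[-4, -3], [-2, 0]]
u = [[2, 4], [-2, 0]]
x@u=[[-2, -16], [-4, -8]]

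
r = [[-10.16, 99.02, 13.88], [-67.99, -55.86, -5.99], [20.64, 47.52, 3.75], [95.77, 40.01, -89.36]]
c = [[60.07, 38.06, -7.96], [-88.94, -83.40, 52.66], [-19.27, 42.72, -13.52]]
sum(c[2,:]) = 9.93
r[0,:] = [-10.16, 99.02, 13.88]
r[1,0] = -67.99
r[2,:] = [20.64, 47.52, 3.75]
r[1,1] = -55.86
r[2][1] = 47.52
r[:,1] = [99.02, -55.86, 47.52, 40.01]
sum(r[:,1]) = 130.69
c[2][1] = 42.72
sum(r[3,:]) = 46.42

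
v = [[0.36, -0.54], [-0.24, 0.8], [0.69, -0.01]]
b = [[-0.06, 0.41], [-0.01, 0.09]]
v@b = [[-0.02, 0.10], [0.01, -0.03], [-0.04, 0.28]]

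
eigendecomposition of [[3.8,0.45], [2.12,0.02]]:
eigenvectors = [[0.88, -0.11], [0.47, 0.99]]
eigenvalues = [4.04, -0.22]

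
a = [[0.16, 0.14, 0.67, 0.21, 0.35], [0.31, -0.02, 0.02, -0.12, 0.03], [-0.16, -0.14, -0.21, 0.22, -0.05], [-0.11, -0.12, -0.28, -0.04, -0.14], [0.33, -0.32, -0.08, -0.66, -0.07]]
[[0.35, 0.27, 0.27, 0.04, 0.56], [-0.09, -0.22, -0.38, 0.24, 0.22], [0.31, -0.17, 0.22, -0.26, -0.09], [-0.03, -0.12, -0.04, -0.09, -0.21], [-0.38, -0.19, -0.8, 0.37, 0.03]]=a @ [[0.02, -0.83, -1.02, 0.70, 0.93], [-1.08, 0.39, 0.01, 0.35, -0.53], [0.30, 0.98, 0.33, 0.22, 0.93], [1.05, -0.36, 0.64, -0.35, 0.65], [0.22, -0.67, 0.21, -0.57, -0.79]]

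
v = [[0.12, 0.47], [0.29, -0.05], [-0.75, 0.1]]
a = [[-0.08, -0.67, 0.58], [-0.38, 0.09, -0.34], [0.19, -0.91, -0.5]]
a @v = [[-0.64,0.05],  [0.24,-0.22],  [0.13,0.08]]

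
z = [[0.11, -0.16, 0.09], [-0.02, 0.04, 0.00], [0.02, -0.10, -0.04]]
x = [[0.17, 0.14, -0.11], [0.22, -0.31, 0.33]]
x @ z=[[0.01, -0.01, 0.02], [0.04, -0.08, 0.01]]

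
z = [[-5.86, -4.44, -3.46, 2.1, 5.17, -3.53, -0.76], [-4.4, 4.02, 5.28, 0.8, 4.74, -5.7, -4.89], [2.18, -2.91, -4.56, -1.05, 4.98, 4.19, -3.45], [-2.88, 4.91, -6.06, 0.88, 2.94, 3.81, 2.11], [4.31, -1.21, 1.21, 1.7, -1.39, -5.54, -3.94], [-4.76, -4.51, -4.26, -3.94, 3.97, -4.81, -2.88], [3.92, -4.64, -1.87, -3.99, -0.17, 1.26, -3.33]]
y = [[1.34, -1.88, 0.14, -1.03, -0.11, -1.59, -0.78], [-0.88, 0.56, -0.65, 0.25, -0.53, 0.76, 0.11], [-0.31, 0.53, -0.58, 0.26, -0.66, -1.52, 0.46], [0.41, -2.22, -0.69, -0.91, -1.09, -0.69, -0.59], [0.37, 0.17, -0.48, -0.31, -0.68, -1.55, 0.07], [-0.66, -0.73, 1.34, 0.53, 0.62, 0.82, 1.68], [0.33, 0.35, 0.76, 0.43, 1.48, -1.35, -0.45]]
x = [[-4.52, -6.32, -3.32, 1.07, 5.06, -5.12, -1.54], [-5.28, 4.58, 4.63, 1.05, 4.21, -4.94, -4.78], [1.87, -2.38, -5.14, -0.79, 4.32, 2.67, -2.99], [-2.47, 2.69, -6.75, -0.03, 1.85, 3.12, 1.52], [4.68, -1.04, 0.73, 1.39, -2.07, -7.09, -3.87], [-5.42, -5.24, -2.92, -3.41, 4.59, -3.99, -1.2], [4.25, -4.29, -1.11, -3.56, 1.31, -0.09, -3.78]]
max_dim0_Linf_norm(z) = 6.06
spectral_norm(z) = 15.72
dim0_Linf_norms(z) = [5.86, 4.91, 6.06, 3.99, 5.17, 5.7, 4.89]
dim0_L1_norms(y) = [4.3, 6.44, 4.64, 3.72, 5.17, 8.28, 4.14]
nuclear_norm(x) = 58.16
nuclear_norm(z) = 59.75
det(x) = 40213.07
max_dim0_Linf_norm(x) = 7.09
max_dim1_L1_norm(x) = 29.47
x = z + y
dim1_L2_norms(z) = [10.5, 11.95, 9.45, 9.87, 8.52, 11.13, 8.31]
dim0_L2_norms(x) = [11.28, 10.99, 10.71, 5.4, 9.62, 11.56, 8.2]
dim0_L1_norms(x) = [28.49, 26.54, 24.6, 11.3, 23.41, 27.02, 19.68]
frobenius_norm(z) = 26.56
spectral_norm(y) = 4.43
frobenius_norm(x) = 26.18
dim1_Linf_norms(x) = [6.32, 5.28, 5.14, 6.75, 7.09, 5.42, 4.29]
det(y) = 0.01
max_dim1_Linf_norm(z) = 6.06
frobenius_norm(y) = 6.30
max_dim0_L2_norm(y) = 3.28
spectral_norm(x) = 16.26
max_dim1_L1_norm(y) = 6.87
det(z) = 138181.92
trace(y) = 0.10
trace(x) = -14.95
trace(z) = -15.05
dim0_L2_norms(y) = [1.87, 3.12, 1.96, 1.61, 2.23, 3.28, 2.05]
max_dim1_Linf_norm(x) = 7.09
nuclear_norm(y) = 12.80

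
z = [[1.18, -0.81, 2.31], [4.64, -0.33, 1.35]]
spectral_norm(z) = 5.23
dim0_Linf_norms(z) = [4.64, 0.81, 2.31]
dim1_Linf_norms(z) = [2.31, 4.64]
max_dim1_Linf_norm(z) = 4.64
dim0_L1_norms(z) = [5.82, 1.14, 3.66]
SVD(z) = [[-0.41, -0.91], [-0.91, 0.41]] @ diag([5.233210702383222, 1.85986713086223]) @ [[-0.90, 0.12, -0.41], [0.43, 0.33, -0.84]]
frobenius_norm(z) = 5.55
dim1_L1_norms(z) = [4.3, 6.32]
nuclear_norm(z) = 7.09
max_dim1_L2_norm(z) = 4.84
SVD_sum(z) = [[1.91, -0.26, 0.88], [4.32, -0.58, 1.98]] + [[-0.73,-0.55,1.43], [0.32,0.25,-0.63]]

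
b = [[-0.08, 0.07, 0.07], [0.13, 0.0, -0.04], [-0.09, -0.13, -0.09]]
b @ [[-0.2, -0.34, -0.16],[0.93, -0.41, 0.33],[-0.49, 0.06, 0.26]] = [[0.05,0.0,0.05], [-0.01,-0.05,-0.03], [-0.06,0.08,-0.05]]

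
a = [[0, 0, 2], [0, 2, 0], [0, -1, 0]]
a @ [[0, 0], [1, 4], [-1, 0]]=[[-2, 0], [2, 8], [-1, -4]]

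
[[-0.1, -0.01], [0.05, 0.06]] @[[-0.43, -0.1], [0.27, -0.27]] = [[0.04, 0.01],[-0.01, -0.02]]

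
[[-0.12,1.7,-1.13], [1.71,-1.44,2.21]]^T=[[-0.12,1.71], [1.70,-1.44], [-1.13,2.21]]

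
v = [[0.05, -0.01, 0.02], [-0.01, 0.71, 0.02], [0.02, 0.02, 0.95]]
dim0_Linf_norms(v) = [0.05, 0.71, 0.95]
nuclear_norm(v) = 1.71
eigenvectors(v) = [[-1.00,-0.02,-0.02], [-0.02,-0.08,1.0], [0.02,-1.0,-0.08]]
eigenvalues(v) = [0.05, 0.95, 0.71]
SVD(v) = [[0.02,  -0.02,  -1.0], [0.08,  1.00,  -0.02], [1.0,  -0.08,  0.02]] @ diag([0.9520602163424405, 0.708549158950174, 0.04939062470738501]) @ [[0.02, 0.08, 1.00], [-0.02, 1.0, -0.08], [-1.00, -0.02, 0.02]]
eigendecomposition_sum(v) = [[0.05, 0.0, -0.0],[0.00, 0.00, -0.0],[-0.0, -0.00, 0.0]] + [[0.00, 0.00, 0.02], [0.00, 0.01, 0.08], [0.02, 0.08, 0.95]] + [[0.0, -0.01, 0.0], [-0.01, 0.70, -0.06], [0.00, -0.06, 0.00]]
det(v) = 0.03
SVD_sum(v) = [[0.0, 0.00, 0.02], [0.00, 0.01, 0.08], [0.02, 0.08, 0.95]] + [[0.00, -0.01, 0.00],[-0.01, 0.7, -0.06],[0.00, -0.06, 0.0]] + [[0.05,0.00,-0.00], [0.0,0.00,-0.0], [-0.00,-0.0,0.00]]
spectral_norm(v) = 0.95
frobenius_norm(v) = 1.19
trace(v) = 1.71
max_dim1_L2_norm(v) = 0.95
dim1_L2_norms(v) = [0.05, 0.71, 0.95]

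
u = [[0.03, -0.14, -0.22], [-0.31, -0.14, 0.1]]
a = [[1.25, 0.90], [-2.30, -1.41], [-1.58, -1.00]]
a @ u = [[-0.24, -0.3, -0.19], [0.37, 0.52, 0.36], [0.26, 0.36, 0.25]]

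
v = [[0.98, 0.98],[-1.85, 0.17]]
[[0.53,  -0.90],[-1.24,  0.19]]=v@[[0.66, -0.17], [-0.12, -0.75]]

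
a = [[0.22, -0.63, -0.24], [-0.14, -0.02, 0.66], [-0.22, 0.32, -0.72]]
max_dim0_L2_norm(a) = 1.01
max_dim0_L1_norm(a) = 1.62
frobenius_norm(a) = 1.28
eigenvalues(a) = [0.62, -0.22, -0.92]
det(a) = 0.12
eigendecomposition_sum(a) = [[0.31, -0.44, -0.27],[-0.16, 0.23, 0.14],[-0.09, 0.13, 0.08]] + [[-0.12, -0.15, -0.14], [-0.08, -0.1, -0.10], [-0.00, -0.0, -0.0]] + [[0.03, -0.04, 0.17], [0.10, -0.15, 0.61], [-0.13, 0.19, -0.8]]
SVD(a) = [[0.10, 0.93, 0.37],[-0.63, -0.22, 0.74],[0.77, -0.3, 0.56]] @ diag([1.0151707793465299, 0.7557927416554465, 0.1609522302483027]) @ [[-0.06, 0.19, -0.98], [0.4, -0.89, -0.20], [-0.91, -0.4, -0.03]]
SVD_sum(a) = [[-0.01, 0.02, -0.1], [0.04, -0.12, 0.63], [-0.04, 0.15, -0.76]] + [[0.28,-0.63,-0.14], [-0.07,0.15,0.03], [-0.09,0.21,0.05]] + [[-0.05, -0.02, -0.0], [-0.11, -0.05, -0.00], [-0.08, -0.04, -0.00]]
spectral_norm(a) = 1.02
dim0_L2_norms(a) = [0.34, 0.71, 1.01]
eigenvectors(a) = [[-0.86, 0.82, -0.17], [0.45, 0.57, -0.60], [0.25, 0.0, 0.78]]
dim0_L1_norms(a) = [0.58, 0.97, 1.62]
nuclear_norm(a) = 1.93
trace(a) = -0.52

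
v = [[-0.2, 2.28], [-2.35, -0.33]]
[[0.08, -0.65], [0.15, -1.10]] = v @ [[-0.07, 0.50], [0.03, -0.24]]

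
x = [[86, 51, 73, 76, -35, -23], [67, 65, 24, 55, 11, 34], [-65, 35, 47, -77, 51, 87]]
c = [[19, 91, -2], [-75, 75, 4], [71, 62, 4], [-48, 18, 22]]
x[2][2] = 47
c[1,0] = -75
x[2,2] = 47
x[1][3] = 55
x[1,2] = 24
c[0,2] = -2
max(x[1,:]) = 67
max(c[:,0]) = 71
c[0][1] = 91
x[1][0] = 67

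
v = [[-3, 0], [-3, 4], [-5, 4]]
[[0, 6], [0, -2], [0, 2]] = v @[[0, -2], [0, -2]]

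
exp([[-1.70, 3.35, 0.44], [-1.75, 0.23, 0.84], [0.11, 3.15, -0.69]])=[[-0.79, 1.38, 0.63], [-0.56, 0.38, 0.29], [-1.11, 1.76, 1.09]]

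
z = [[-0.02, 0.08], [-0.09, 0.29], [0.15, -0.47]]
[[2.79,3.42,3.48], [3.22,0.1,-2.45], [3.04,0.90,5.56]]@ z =[[0.16, -0.42], [-0.44, 1.44], [0.69, -2.11]]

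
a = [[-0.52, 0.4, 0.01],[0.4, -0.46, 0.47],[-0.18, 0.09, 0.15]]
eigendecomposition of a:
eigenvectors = [[0.67, -0.59, 0.47], [-0.72, -0.77, 0.73], [0.17, -0.25, 0.49]]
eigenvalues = [-0.95, 0.0, 0.11]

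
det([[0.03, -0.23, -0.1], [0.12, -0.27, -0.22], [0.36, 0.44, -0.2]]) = 0.002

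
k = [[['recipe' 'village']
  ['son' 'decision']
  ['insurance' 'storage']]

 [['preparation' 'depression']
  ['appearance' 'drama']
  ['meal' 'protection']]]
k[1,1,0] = 'appearance'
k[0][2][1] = 'storage'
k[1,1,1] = 'drama'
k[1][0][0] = 'preparation'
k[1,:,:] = [['preparation', 'depression'], ['appearance', 'drama'], ['meal', 'protection']]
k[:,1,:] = [['son', 'decision'], ['appearance', 'drama']]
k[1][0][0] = 'preparation'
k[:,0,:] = [['recipe', 'village'], ['preparation', 'depression']]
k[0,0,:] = ['recipe', 'village']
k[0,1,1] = 'decision'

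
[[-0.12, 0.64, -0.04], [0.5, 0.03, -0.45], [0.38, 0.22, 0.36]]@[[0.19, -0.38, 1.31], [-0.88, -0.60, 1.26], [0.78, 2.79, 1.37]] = [[-0.62, -0.45, 0.59],[-0.28, -1.46, 0.08],[0.16, 0.73, 1.27]]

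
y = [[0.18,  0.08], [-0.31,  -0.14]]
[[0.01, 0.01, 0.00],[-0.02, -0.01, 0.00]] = y@[[0.06, 0.02, -0.00], [0.04, 0.02, -0.00]]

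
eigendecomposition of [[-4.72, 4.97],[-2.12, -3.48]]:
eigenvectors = [[(0.84+0j), 0.84-0.00j],[(0.1+0.54j), 0.10-0.54j]]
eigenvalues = [(-4.1+3.19j), (-4.1-3.19j)]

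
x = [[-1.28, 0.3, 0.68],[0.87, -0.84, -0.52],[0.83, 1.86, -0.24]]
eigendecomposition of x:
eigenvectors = [[(-0.45+0j), 0.28-0.45j, (0.28+0.45j)], [0.08+0.00j, (-0.44+0.39j), (-0.44-0.39j)], [(-0.89+0j), 0.62+0.00j, 0.62-0.00j]]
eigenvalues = [(0.01+0j), (-1.18+0.58j), (-1.18-0.58j)]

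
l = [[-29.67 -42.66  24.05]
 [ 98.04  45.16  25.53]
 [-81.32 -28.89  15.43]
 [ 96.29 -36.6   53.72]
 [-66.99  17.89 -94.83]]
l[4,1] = 17.89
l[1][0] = 98.04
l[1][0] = 98.04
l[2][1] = -28.89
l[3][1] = -36.6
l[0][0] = -29.67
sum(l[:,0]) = 16.350000000000023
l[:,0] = [-29.67, 98.04, -81.32, 96.29, -66.99]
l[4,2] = -94.83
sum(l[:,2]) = 23.89999999999999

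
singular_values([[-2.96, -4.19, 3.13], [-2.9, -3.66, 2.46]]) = [7.99, 0.31]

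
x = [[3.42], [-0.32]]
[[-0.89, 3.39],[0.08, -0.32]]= x @ [[-0.26, 0.99]]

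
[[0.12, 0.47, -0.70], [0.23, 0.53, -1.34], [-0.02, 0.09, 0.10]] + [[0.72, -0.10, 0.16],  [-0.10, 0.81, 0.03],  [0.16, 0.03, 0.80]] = [[0.84, 0.37, -0.54],  [0.13, 1.34, -1.31],  [0.14, 0.12, 0.9]]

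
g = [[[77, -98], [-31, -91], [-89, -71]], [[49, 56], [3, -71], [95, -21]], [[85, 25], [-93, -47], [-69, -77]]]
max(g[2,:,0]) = 85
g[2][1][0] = -93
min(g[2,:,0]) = -93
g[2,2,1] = -77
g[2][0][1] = 25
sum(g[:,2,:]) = -232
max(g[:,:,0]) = 95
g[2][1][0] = -93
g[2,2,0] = -69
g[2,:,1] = [25, -47, -77]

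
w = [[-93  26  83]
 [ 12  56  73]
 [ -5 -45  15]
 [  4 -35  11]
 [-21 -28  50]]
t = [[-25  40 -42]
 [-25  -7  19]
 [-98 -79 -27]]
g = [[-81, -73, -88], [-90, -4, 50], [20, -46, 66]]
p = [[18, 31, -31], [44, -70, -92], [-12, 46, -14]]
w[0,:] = [-93, 26, 83]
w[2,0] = -5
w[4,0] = -21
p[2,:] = [-12, 46, -14]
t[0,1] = 40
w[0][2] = 83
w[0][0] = -93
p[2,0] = -12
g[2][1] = -46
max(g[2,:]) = 66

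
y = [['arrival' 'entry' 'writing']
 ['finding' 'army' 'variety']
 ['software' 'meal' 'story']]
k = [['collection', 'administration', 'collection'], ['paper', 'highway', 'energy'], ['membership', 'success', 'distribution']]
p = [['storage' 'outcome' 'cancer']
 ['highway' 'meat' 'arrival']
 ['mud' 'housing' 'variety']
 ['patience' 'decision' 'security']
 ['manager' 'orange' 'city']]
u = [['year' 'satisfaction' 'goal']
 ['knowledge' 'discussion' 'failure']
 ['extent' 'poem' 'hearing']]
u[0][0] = 'year'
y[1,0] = 'finding'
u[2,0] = 'extent'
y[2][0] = 'software'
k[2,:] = ['membership', 'success', 'distribution']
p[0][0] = 'storage'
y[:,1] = ['entry', 'army', 'meal']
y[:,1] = ['entry', 'army', 'meal']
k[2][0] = 'membership'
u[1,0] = 'knowledge'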